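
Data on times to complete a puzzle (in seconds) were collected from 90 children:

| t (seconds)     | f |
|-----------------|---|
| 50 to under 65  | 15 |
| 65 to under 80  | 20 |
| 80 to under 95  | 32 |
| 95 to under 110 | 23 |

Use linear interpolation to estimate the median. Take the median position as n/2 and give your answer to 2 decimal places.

84.69

Cumulative frequencies: 15, 35, 67, 90
n = 90; position = n/2 = 45.
This falls in the class 80 to under 95: L = 80, F = 35, f = 32, h = 15.
Median ≈ 80 + ((45 − 35) / 32) × 15 = 84.6875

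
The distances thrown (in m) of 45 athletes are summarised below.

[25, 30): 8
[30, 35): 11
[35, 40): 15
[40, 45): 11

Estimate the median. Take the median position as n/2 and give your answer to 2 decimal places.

36.17

Cumulative frequencies: 8, 19, 34, 45
n = 45; position = n/2 = 22.5.
This falls in the class [35, 40): L = 35, F = 19, f = 15, h = 5.
Median ≈ 35 + ((22.5 − 19) / 15) × 5 = 36.1667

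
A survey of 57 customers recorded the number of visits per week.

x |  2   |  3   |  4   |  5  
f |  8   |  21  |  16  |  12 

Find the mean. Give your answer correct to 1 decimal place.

3.6

Values: 2, 3, 4, 5
Σfx = 8×2 + 21×3 + 16×4 + 12×5 = 203
n = Σf = 57
Mean = 203 / 57 = 3.5614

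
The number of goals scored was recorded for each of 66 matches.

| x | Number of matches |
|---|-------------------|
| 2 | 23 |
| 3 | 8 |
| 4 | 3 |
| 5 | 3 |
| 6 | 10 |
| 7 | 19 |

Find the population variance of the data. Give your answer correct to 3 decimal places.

4.602

Values: 2, 3, 4, 5, 6, 7
n = 66, Σfx = 290, mean = 4.3939
Σfx² = 1578
Σf(x − x̄)² = Σfx² − (Σfx)²/n = 1578 − 290²/66 = 303.7576
Population variance = 303.7576 / 66 = 4.6024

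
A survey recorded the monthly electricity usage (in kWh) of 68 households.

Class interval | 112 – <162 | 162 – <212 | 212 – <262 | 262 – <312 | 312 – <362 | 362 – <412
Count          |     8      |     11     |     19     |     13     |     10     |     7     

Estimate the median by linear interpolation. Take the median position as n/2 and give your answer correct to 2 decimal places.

Cumulative frequencies: 8, 19, 38, 51, 61, 68
n = 68; position = n/2 = 34.
This falls in the class 212 – <262: L = 212, F = 19, f = 19, h = 50.
Median ≈ 212 + ((34 − 19) / 19) × 50 = 251.4737

251.47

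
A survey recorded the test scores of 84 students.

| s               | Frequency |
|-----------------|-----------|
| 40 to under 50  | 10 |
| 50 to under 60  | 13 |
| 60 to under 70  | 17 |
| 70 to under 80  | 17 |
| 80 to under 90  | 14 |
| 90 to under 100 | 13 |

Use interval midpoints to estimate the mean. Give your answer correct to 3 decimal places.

Midpoints: 45, 55, 65, 75, 85, 95
Σfm = 10×45 + 13×55 + 17×65 + 17×75 + 14×85 + 13×95 = 5970
n = Σf = 84
Mean = 5970 / 84 = 71.0714

71.071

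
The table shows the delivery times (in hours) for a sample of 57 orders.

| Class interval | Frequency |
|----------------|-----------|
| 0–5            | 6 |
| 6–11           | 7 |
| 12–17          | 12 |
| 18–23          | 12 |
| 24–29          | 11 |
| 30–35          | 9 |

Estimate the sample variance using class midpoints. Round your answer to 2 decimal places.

Midpoints: 2.5, 8.5, 14.5, 20.5, 26.5, 32.5
n = 57, Σfm = 1078.5, mean = 18.9211
Σfm² = 25340.25
Σf(m − x̄)² = Σfm² − (Σfm)²/n = 25340.25 − 1078.5²/57 = 4933.8947
Sample variance = 4933.8947 / 56 = 88.1053

88.11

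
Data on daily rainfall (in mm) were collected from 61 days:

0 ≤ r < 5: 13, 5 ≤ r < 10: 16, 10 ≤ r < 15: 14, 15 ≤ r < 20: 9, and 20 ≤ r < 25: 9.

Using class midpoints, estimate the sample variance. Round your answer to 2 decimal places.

Midpoints: 2.5, 7.5, 12.5, 17.5, 22.5
n = 61, Σfm = 687.5, mean = 11.2705
Σfm² = 10481.25
Σf(m − x̄)² = Σfm² − (Σfm)²/n = 10481.25 − 687.5²/61 = 2732.7869
Sample variance = 2732.7869 / 60 = 45.5464

45.55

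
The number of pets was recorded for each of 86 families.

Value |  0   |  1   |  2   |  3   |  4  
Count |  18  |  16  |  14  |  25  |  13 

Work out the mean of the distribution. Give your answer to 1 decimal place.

2.0

Values: 0, 1, 2, 3, 4
Σfx = 18×0 + 16×1 + 14×2 + 25×3 + 13×4 = 171
n = Σf = 86
Mean = 171 / 86 = 1.9884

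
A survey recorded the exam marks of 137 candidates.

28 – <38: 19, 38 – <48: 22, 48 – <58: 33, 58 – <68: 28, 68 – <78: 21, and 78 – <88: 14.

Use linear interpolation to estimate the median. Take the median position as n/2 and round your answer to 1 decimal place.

56.3

Cumulative frequencies: 19, 41, 74, 102, 123, 137
n = 137; position = n/2 = 68.5.
This falls in the class 48 – <58: L = 48, F = 41, f = 33, h = 10.
Median ≈ 48 + ((68.5 − 41) / 33) × 10 = 56.3333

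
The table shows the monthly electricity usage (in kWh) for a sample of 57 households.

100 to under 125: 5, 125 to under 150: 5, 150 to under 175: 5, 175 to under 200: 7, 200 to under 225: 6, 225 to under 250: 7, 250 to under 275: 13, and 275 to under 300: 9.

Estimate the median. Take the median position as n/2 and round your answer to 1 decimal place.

Cumulative frequencies: 5, 10, 15, 22, 28, 35, 48, 57
n = 57; position = n/2 = 28.5.
This falls in the class 225 to under 250: L = 225, F = 28, f = 7, h = 25.
Median ≈ 225 + ((28.5 − 28) / 7) × 25 = 226.7857

226.8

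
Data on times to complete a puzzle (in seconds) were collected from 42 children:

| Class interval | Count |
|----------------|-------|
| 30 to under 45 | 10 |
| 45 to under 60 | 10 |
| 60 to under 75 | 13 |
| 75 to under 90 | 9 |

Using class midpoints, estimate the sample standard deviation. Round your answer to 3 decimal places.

16.314

Midpoints: 37.5, 52.5, 67.5, 82.5
n = 42, Σfm = 2520, mean = 60.0000
Σfm² = 162112.5
Σf(m − x̄)² = Σfm² − (Σfm)²/n = 162112.5 − 2520²/42 = 10912.5000
Sample variance = 10912.5000 / 41 = 266.1585
Standard deviation = √266.1585 = 16.3144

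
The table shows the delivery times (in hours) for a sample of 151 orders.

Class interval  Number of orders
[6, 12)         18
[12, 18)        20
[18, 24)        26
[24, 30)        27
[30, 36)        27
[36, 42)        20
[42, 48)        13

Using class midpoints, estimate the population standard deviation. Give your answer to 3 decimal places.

Midpoints: 9, 15, 21, 27, 33, 39, 45
n = 151, Σfm = 3993, mean = 26.4437
Σfm² = 123255
Σf(m − x̄)² = Σfm² − (Σfm)²/n = 123255 − 3993²/151 = 17665.2715
Population variance = 17665.2715 / 151 = 116.9886
Standard deviation = √116.9886 = 10.8161

10.816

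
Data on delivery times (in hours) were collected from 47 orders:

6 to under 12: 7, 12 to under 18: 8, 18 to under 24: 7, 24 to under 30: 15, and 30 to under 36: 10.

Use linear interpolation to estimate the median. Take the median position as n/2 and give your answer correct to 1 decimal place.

Cumulative frequencies: 7, 15, 22, 37, 47
n = 47; position = n/2 = 23.5.
This falls in the class 24 to under 30: L = 24, F = 22, f = 15, h = 6.
Median ≈ 24 + ((23.5 − 22) / 15) × 6 = 24.6000

24.6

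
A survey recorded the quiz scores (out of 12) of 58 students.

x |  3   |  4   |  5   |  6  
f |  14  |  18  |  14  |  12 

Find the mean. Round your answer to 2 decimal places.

Values: 3, 4, 5, 6
Σfx = 14×3 + 18×4 + 14×5 + 12×6 = 256
n = Σf = 58
Mean = 256 / 58 = 4.4138

4.41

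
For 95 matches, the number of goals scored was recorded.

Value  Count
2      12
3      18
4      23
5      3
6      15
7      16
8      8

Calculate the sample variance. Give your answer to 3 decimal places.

Values: 2, 3, 4, 5, 6, 7, 8
n = 95, Σfx = 451, mean = 4.7474
Σfx² = 2489
Σf(x − x̄)² = Σfx² − (Σfx)²/n = 2489 − 451²/95 = 347.9368
Sample variance = 347.9368 / 94 = 3.7015

3.701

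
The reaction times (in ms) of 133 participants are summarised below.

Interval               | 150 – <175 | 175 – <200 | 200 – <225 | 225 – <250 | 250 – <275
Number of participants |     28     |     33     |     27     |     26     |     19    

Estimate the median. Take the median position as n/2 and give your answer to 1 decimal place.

Cumulative frequencies: 28, 61, 88, 114, 133
n = 133; position = n/2 = 66.5.
This falls in the class 200 – <225: L = 200, F = 61, f = 27, h = 25.
Median ≈ 200 + ((66.5 − 61) / 27) × 25 = 205.0926

205.1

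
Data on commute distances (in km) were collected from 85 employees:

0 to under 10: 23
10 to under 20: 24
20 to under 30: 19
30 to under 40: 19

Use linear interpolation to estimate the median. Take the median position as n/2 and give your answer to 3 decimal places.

18.125

Cumulative frequencies: 23, 47, 66, 85
n = 85; position = n/2 = 42.5.
This falls in the class 10 to under 20: L = 10, F = 23, f = 24, h = 10.
Median ≈ 10 + ((42.5 − 23) / 24) × 10 = 18.1250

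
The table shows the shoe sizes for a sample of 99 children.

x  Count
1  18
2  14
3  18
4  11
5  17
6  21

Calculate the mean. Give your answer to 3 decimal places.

3.586

Values: 1, 2, 3, 4, 5, 6
Σfx = 18×1 + 14×2 + 18×3 + 11×4 + 17×5 + 21×6 = 355
n = Σf = 99
Mean = 355 / 99 = 3.5859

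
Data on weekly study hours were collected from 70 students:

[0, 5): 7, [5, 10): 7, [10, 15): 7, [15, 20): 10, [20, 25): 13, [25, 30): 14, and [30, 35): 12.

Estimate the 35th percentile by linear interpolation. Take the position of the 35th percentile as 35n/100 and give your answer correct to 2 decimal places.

16.75

Cumulative frequencies: 7, 14, 21, 31, 44, 58, 70
n = 70; position = 35n/100 = 24.5.
This falls in the class [15, 20): L = 15, F = 21, f = 10, h = 5.
35th percentile ≈ 15 + ((24.5 − 21) / 10) × 5 = 16.7500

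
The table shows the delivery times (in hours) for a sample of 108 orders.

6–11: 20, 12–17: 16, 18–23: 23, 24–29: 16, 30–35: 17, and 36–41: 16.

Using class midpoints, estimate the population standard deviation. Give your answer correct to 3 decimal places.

Midpoints: 8.5, 14.5, 20.5, 26.5, 32.5, 38.5
n = 108, Σfm = 2466, mean = 22.8333
Σfm² = 67383
Σf(m − x̄)² = Σfm² − (Σfm)²/n = 67383 − 2466²/108 = 11076.0000
Population variance = 11076.0000 / 108 = 102.5556
Standard deviation = √102.5556 = 10.1270

10.127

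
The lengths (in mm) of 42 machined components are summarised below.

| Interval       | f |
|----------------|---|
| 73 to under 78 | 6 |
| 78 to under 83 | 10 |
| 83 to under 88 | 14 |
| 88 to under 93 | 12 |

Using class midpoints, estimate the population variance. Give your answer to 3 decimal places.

Midpoints: 75.5, 80.5, 85.5, 90.5
n = 42, Σfm = 3541, mean = 84.3095
Σfm² = 299630.5
Σf(m − x̄)² = Σfm² − (Σfm)²/n = 299630.5 − 3541²/42 = 1090.4762
Population variance = 1090.4762 / 42 = 25.9637

25.964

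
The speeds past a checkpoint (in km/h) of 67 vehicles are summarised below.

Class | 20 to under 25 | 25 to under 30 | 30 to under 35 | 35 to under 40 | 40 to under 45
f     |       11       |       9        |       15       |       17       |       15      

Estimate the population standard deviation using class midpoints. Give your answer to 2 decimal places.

6.86

Midpoints: 22.5, 27.5, 32.5, 37.5, 42.5
n = 67, Σfm = 2257.5, mean = 33.6940
Σfm² = 79218.75
Σf(m − x̄)² = Σfm² − (Σfm)²/n = 79218.75 − 2257.5²/67 = 3154.4776
Population variance = 3154.4776 / 67 = 47.0818
Standard deviation = √47.0818 = 6.8616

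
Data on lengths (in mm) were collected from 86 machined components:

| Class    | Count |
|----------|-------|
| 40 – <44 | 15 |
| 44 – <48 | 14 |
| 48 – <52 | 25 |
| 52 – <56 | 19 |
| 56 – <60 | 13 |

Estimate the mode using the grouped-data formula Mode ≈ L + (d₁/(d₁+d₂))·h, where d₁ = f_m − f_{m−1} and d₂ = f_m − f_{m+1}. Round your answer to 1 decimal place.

Modal class: 48 – <52 (highest frequency 25).
d₁ = 25 − 14 = 11, d₂ = 25 − 19 = 6
Mode ≈ 48 + (11/(11+6)) × 4 = 48 + 2.5882 = 50.5882

50.6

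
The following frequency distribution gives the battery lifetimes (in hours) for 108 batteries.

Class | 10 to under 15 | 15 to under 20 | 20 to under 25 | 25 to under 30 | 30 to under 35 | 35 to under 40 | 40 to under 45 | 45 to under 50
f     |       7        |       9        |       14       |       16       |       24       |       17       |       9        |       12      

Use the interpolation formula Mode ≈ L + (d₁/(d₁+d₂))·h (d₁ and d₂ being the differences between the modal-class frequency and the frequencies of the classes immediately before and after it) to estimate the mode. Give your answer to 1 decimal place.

32.7

Modal class: 30 to under 35 (highest frequency 24).
d₁ = 24 − 16 = 8, d₂ = 24 − 17 = 7
Mode ≈ 30 + (8/(8+7)) × 5 = 30 + 2.6667 = 32.6667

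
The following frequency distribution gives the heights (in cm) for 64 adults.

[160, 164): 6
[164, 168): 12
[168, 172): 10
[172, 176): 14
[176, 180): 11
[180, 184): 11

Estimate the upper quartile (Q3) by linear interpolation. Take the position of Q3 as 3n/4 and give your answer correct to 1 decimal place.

178.2

Cumulative frequencies: 6, 18, 28, 42, 53, 64
n = 64; position = 3n/4 = 48.
This falls in the class [176, 180): L = 176, F = 42, f = 11, h = 4.
Upper quartile ≈ 176 + ((48 − 42) / 11) × 4 = 178.1818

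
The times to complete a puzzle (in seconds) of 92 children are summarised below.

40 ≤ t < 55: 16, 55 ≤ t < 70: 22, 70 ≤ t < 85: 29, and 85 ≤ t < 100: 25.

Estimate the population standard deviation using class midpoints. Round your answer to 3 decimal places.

Midpoints: 47.5, 62.5, 77.5, 92.5
n = 92, Σfm = 6695, mean = 72.7717
Σfm² = 510125
Σf(m − x̄)² = Σfm² − (Σfm)²/n = 510125 − 6695²/92 = 22918.2065
Population variance = 22918.2065 / 92 = 249.1109
Standard deviation = √249.1109 = 15.7832

15.783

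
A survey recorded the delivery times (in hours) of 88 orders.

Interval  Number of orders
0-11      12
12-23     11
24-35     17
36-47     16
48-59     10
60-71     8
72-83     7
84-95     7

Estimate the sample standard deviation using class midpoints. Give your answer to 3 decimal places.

Midpoints: 5.5, 17.5, 29.5, 41.5, 53.5, 65.5, 77.5, 89.5
n = 88, Σfm = 3652, mean = 41.5000
Σfm² = 207142
Σf(m − x̄)² = Σfm² − (Σfm)²/n = 207142 − 3652²/88 = 55584.0000
Sample variance = 55584.0000 / 87 = 638.8966
Standard deviation = √638.8966 = 25.2764

25.276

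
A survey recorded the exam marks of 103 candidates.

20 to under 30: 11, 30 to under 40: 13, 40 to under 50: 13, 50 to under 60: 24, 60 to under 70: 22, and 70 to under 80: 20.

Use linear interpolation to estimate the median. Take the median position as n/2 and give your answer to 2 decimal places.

Cumulative frequencies: 11, 24, 37, 61, 83, 103
n = 103; position = n/2 = 51.5.
This falls in the class 50 to under 60: L = 50, F = 37, f = 24, h = 10.
Median ≈ 50 + ((51.5 − 37) / 24) × 10 = 56.0417

56.04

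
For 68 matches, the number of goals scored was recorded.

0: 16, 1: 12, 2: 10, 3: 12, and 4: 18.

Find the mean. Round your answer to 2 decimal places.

Values: 0, 1, 2, 3, 4
Σfx = 16×0 + 12×1 + 10×2 + 12×3 + 18×4 = 140
n = Σf = 68
Mean = 140 / 68 = 2.0588

2.06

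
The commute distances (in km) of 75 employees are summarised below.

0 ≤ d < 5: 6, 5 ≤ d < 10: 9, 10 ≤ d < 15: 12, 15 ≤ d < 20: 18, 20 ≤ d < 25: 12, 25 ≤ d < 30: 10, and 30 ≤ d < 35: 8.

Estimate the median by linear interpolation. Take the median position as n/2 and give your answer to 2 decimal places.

Cumulative frequencies: 6, 15, 27, 45, 57, 67, 75
n = 75; position = n/2 = 37.5.
This falls in the class 15 ≤ d < 20: L = 15, F = 27, f = 18, h = 5.
Median ≈ 15 + ((37.5 − 27) / 18) × 5 = 17.9167

17.92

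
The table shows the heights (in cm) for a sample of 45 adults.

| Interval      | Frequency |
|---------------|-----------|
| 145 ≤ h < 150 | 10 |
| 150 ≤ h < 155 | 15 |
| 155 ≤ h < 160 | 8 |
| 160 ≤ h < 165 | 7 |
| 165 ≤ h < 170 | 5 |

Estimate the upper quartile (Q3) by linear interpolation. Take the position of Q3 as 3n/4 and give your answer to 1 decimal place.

Cumulative frequencies: 10, 25, 33, 40, 45
n = 45; position = 3n/4 = 33.75.
This falls in the class 160 ≤ h < 165: L = 160, F = 33, f = 7, h = 5.
Upper quartile ≈ 160 + ((33.75 − 33) / 7) × 5 = 160.5357

160.5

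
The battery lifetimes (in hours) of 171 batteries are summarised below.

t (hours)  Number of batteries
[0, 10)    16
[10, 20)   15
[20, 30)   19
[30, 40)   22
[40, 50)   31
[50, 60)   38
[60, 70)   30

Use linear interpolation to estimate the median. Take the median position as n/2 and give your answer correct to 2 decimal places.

44.35

Cumulative frequencies: 16, 31, 50, 72, 103, 141, 171
n = 171; position = n/2 = 85.5.
This falls in the class [40, 50): L = 40, F = 72, f = 31, h = 10.
Median ≈ 40 + ((85.5 − 72) / 31) × 10 = 44.3548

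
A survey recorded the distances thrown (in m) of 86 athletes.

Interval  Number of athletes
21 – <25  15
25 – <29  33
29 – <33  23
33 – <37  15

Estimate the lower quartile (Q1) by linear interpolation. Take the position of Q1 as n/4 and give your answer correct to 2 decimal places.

Cumulative frequencies: 15, 48, 71, 86
n = 86; position = n/4 = 21.5.
This falls in the class 25 – <29: L = 25, F = 15, f = 33, h = 4.
Lower quartile ≈ 25 + ((21.5 − 15) / 33) × 4 = 25.7879

25.79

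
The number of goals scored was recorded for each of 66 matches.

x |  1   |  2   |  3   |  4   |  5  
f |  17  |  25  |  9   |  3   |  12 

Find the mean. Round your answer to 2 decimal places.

Values: 1, 2, 3, 4, 5
Σfx = 17×1 + 25×2 + 9×3 + 3×4 + 12×5 = 166
n = Σf = 66
Mean = 166 / 66 = 2.5152

2.52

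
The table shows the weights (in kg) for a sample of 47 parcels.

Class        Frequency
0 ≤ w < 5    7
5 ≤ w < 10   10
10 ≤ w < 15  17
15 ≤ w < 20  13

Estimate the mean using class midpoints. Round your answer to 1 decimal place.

11.3

Midpoints: 2.5, 7.5, 12.5, 17.5
Σfm = 7×2.5 + 10×7.5 + 17×12.5 + 13×17.5 = 532.5
n = Σf = 47
Mean = 532.5 / 47 = 11.3298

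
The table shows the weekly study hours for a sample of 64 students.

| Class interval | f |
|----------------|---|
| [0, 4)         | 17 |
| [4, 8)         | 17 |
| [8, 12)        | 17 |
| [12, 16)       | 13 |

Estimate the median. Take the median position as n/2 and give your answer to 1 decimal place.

7.5

Cumulative frequencies: 17, 34, 51, 64
n = 64; position = n/2 = 32.
This falls in the class [4, 8): L = 4, F = 17, f = 17, h = 4.
Median ≈ 4 + ((32 − 17) / 17) × 4 = 7.5294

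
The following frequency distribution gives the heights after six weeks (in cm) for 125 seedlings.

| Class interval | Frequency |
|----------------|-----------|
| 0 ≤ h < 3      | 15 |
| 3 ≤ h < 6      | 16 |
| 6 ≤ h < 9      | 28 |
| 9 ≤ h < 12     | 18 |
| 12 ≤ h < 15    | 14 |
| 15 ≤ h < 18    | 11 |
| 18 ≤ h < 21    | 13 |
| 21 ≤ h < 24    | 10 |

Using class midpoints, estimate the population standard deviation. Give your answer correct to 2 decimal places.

6.36

Midpoints: 1.5, 4.5, 7.5, 10.5, 13.5, 16.5, 19.5, 22.5
n = 125, Σfm = 1342.5, mean = 10.7400
Σfm² = 19469.25
Σf(m − x̄)² = Σfm² − (Σfm)²/n = 19469.25 − 1342.5²/125 = 5050.8000
Population variance = 5050.8000 / 125 = 40.4064
Standard deviation = √40.4064 = 6.3566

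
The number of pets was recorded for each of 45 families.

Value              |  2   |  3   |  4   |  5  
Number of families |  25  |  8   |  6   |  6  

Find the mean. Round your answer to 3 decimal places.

2.844

Values: 2, 3, 4, 5
Σfx = 25×2 + 8×3 + 6×4 + 6×5 = 128
n = Σf = 45
Mean = 128 / 45 = 2.8444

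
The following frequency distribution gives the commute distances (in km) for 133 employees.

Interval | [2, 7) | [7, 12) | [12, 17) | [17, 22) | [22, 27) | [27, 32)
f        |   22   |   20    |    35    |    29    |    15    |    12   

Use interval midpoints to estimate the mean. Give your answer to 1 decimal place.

Midpoints: 4.5, 9.5, 14.5, 19.5, 24.5, 29.5
Σfm = 22×4.5 + 20×9.5 + 35×14.5 + 29×19.5 + 15×24.5 + 12×29.5 = 2083.5
n = Σf = 133
Mean = 2083.5 / 133 = 15.6654

15.7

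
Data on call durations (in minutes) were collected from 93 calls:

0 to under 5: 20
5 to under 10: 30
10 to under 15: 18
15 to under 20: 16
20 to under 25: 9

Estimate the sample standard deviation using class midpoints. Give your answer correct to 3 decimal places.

6.343

Midpoints: 2.5, 7.5, 12.5, 17.5, 22.5
n = 93, Σfm = 982.5, mean = 10.5645
Σfm² = 14081.25
Σf(m − x̄)² = Σfm² − (Σfm)²/n = 14081.25 − 982.5²/93 = 3701.6129
Sample variance = 3701.6129 / 92 = 40.2349
Standard deviation = √40.2349 = 6.3431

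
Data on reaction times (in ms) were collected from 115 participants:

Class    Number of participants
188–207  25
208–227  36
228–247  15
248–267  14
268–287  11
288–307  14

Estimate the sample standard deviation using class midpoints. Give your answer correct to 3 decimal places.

Midpoints: 197.5, 217.5, 237.5, 257.5, 277.5, 297.5
n = 115, Σfm = 27152.5, mean = 236.1087
Σfm² = 6538718.75
Σf(m − x̄)² = Σfm² − (Σfm)²/n = 6538718.75 − 27152.5²/115 = 127777.3913
Sample variance = 127777.3913 / 114 = 1120.8543
Standard deviation = √1120.8543 = 33.4792

33.479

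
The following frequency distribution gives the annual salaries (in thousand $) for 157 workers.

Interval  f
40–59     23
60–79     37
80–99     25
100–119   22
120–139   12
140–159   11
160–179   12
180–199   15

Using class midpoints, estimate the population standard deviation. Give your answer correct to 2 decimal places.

44.43

Midpoints: 49.5, 69.5, 89.5, 109.5, 129.5, 149.5, 169.5, 189.5
n = 157, Σfm = 16431.5, mean = 104.6592
Σfm² = 2029629.25
Σf(m − x̄)² = Σfm² − (Σfm)²/n = 2029629.25 − 16431.5²/157 = 309921.0191
Population variance = 309921.0191 / 157 = 1974.0192
Standard deviation = √1974.0192 = 44.4299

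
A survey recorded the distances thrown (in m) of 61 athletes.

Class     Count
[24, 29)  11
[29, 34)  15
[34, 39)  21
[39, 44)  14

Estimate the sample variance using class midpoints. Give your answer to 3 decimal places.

Midpoints: 26.5, 31.5, 36.5, 41.5
n = 61, Σfm = 2111.5, mean = 34.6148
Σfm² = 74697.25
Σf(m − x̄)² = Σfm² − (Σfm)²/n = 74697.25 − 2111.5²/61 = 1608.1967
Sample variance = 1608.1967 / 60 = 26.8033

26.803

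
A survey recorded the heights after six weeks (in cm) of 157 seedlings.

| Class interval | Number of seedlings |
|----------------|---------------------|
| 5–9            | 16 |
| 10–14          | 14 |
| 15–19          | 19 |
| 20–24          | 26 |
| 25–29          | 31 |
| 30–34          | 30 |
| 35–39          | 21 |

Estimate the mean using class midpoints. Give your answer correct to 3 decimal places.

23.879

Midpoints: 7, 12, 17, 22, 27, 32, 37
Σfm = 16×7 + 14×12 + 19×17 + 26×22 + 31×27 + 30×32 + 21×37 = 3749
n = Σf = 157
Mean = 3749 / 157 = 23.8790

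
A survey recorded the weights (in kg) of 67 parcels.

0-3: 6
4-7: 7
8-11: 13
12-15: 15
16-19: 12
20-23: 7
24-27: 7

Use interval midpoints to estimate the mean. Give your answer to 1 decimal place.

13.6

Midpoints: 1.5, 5.5, 9.5, 13.5, 17.5, 21.5, 25.5
Σfm = 6×1.5 + 7×5.5 + 13×9.5 + 15×13.5 + 12×17.5 + 7×21.5 + 7×25.5 = 912.5
n = Σf = 67
Mean = 912.5 / 67 = 13.6194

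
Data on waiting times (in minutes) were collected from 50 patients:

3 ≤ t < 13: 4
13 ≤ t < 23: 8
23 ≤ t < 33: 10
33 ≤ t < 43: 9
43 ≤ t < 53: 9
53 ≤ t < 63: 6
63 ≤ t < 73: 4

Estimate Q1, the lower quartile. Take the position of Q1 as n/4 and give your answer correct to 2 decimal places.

23.50

Cumulative frequencies: 4, 12, 22, 31, 40, 46, 50
n = 50; position = n/4 = 12.5.
This falls in the class 23 ≤ t < 33: L = 23, F = 12, f = 10, h = 10.
Lower quartile ≈ 23 + ((12.5 − 12) / 10) × 10 = 23.5000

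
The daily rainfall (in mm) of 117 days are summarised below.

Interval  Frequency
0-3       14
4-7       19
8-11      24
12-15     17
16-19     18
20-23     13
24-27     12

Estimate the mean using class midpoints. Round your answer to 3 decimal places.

Midpoints: 1.5, 5.5, 9.5, 13.5, 17.5, 21.5, 25.5
Σfm = 14×1.5 + 19×5.5 + 24×9.5 + 17×13.5 + 18×17.5 + 13×21.5 + 12×25.5 = 1483.5
n = Σf = 117
Mean = 1483.5 / 117 = 12.6795

12.679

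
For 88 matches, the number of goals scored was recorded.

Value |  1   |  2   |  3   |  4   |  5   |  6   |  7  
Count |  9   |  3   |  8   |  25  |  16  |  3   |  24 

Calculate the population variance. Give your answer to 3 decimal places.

Values: 1, 2, 3, 4, 5, 6, 7
n = 88, Σfx = 405, mean = 4.6023
Σfx² = 2177
Σf(x − x̄)² = Σfx² − (Σfx)²/n = 2177 − 405²/88 = 313.0795
Population variance = 313.0795 / 88 = 3.5577

3.558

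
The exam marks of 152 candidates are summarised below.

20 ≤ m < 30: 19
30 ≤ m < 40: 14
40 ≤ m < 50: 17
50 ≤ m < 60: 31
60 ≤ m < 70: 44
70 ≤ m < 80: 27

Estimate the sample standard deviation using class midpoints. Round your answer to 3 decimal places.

16.192

Midpoints: 25, 35, 45, 55, 65, 75
n = 152, Σfm = 8320, mean = 54.7368
Σfm² = 495000
Σf(m − x̄)² = Σfm² − (Σfm)²/n = 495000 − 8320²/152 = 39589.4737
Sample variance = 39589.4737 / 151 = 262.1819
Standard deviation = √262.1819 = 16.1920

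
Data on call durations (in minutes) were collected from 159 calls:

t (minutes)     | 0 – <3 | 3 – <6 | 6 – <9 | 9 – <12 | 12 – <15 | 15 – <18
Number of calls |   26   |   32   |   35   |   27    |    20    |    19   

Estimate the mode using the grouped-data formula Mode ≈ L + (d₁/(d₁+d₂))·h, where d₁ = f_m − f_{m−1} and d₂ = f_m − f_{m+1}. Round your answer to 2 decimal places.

Modal class: 6 – <9 (highest frequency 35).
d₁ = 35 − 32 = 3, d₂ = 35 − 27 = 8
Mode ≈ 6 + (3/(3+8)) × 3 = 6 + 0.8182 = 6.8182

6.82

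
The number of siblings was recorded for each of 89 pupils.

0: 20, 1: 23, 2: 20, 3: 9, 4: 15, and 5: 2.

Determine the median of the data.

2

Cumulative frequencies: 20, 43, 63, 72, 87, 89
n = 89, so the median is the value in position (n+1)/2 = 45.
Position 45 falls at value 2.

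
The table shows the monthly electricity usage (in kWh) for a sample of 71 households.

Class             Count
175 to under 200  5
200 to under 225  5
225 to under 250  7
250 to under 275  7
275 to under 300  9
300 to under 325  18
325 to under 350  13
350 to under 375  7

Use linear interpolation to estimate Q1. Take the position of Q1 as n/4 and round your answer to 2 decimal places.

Cumulative frequencies: 5, 10, 17, 24, 33, 51, 64, 71
n = 71; position = n/4 = 17.75.
This falls in the class 250 to under 275: L = 250, F = 17, f = 7, h = 25.
Lower quartile ≈ 250 + ((17.75 − 17) / 7) × 25 = 252.6786

252.68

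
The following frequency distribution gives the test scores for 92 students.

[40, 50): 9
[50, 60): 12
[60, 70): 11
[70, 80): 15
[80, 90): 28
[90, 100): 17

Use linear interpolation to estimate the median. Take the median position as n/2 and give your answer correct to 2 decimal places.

79.33

Cumulative frequencies: 9, 21, 32, 47, 75, 92
n = 92; position = n/2 = 46.
This falls in the class [70, 80): L = 70, F = 32, f = 15, h = 10.
Median ≈ 70 + ((46 − 32) / 15) × 10 = 79.3333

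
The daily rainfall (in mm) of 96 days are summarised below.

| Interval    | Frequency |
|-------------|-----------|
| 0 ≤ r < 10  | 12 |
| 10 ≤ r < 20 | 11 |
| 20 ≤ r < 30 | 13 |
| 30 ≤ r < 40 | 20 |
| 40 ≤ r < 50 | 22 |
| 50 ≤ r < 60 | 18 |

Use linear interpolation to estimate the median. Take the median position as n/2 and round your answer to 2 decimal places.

36.00

Cumulative frequencies: 12, 23, 36, 56, 78, 96
n = 96; position = n/2 = 48.
This falls in the class 30 ≤ r < 40: L = 30, F = 36, f = 20, h = 10.
Median ≈ 30 + ((48 − 36) / 20) × 10 = 36.0000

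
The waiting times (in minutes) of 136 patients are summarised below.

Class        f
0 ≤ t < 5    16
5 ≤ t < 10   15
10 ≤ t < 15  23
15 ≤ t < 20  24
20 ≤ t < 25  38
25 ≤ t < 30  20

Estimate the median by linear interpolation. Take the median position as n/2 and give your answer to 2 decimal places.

Cumulative frequencies: 16, 31, 54, 78, 116, 136
n = 136; position = n/2 = 68.
This falls in the class 15 ≤ t < 20: L = 15, F = 54, f = 24, h = 5.
Median ≈ 15 + ((68 − 54) / 24) × 5 = 17.9167

17.92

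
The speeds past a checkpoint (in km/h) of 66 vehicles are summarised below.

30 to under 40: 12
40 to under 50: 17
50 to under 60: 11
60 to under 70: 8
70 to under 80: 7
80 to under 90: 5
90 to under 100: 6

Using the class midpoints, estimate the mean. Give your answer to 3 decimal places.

58.030

Midpoints: 35, 45, 55, 65, 75, 85, 95
Σfm = 12×35 + 17×45 + 11×55 + 8×65 + 7×75 + 5×85 + 6×95 = 3830
n = Σf = 66
Mean = 3830 / 66 = 58.0303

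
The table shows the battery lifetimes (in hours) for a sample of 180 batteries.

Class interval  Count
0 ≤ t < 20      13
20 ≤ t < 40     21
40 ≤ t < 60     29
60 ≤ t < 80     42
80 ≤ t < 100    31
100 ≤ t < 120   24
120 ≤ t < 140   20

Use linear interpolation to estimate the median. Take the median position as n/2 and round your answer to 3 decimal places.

Cumulative frequencies: 13, 34, 63, 105, 136, 160, 180
n = 180; position = n/2 = 90.
This falls in the class 60 ≤ t < 80: L = 60, F = 63, f = 42, h = 20.
Median ≈ 60 + ((90 − 63) / 42) × 20 = 72.8571

72.857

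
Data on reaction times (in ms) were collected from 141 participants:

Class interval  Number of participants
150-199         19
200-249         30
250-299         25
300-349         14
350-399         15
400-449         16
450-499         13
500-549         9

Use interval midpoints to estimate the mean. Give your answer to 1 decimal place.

317.4

Midpoints: 174.5, 224.5, 274.5, 324.5, 374.5, 424.5, 474.5, 524.5
Σfm = 19×174.5 + 30×224.5 + 25×274.5 + 14×324.5 + 15×374.5 + 16×424.5 + 13×474.5 + 9×524.5 = 44754.5
n = Σf = 141
Mean = 44754.5 / 141 = 317.4078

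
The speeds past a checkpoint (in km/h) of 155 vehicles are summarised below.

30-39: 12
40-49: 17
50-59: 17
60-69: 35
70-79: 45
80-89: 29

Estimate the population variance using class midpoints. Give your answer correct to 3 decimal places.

Midpoints: 34.5, 44.5, 54.5, 64.5, 74.5, 84.5
n = 155, Σfm = 10157.5, mean = 65.5323
Σfm² = 700878.75
Σf(m − x̄)² = Σfm² − (Σfm)²/n = 700878.75 − 10157.5²/155 = 35234.8387
Population variance = 35234.8387 / 155 = 227.3215

227.322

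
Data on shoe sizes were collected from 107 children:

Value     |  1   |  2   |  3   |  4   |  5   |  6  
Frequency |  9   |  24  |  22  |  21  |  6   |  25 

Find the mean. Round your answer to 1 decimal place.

3.6

Values: 1, 2, 3, 4, 5, 6
Σfx = 9×1 + 24×2 + 22×3 + 21×4 + 6×5 + 25×6 = 387
n = Σf = 107
Mean = 387 / 107 = 3.6168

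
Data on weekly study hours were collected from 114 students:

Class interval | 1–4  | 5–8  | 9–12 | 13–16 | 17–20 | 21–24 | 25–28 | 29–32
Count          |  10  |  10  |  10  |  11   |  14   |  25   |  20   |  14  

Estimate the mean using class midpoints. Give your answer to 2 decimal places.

18.71

Midpoints: 2.5, 6.5, 10.5, 14.5, 18.5, 22.5, 26.5, 30.5
Σfm = 10×2.5 + 10×6.5 + 10×10.5 + 11×14.5 + 14×18.5 + 25×22.5 + 20×26.5 + 14×30.5 = 2133
n = Σf = 114
Mean = 2133 / 114 = 18.7105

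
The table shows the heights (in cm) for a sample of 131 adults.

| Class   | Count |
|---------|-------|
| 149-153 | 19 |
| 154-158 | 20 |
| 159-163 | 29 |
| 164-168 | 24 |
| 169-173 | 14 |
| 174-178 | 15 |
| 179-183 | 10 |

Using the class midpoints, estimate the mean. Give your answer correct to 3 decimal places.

164.015

Midpoints: 151, 156, 161, 166, 171, 176, 181
Σfm = 19×151 + 20×156 + 29×161 + 24×166 + 14×171 + 15×176 + 10×181 = 21486
n = Σf = 131
Mean = 21486 / 131 = 164.0153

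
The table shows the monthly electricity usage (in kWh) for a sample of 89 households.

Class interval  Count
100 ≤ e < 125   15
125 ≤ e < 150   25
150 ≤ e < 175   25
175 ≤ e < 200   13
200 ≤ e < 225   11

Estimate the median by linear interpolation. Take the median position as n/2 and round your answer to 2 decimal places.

Cumulative frequencies: 15, 40, 65, 78, 89
n = 89; position = n/2 = 44.5.
This falls in the class 150 ≤ e < 175: L = 150, F = 40, f = 25, h = 25.
Median ≈ 150 + ((44.5 − 40) / 25) × 25 = 154.5000

154.50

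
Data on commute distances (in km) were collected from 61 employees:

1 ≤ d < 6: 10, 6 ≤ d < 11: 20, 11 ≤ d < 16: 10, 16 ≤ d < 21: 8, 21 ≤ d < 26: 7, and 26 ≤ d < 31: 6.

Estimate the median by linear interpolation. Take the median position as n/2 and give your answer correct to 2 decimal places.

Cumulative frequencies: 10, 30, 40, 48, 55, 61
n = 61; position = n/2 = 30.5.
This falls in the class 11 ≤ d < 16: L = 11, F = 30, f = 10, h = 5.
Median ≈ 11 + ((30.5 − 30) / 10) × 5 = 11.2500

11.25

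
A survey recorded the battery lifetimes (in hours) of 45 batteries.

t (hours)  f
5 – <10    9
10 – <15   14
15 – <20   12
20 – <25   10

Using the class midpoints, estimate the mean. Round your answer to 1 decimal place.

15.1

Midpoints: 7.5, 12.5, 17.5, 22.5
Σfm = 9×7.5 + 14×12.5 + 12×17.5 + 10×22.5 = 677.5
n = Σf = 45
Mean = 677.5 / 45 = 15.0556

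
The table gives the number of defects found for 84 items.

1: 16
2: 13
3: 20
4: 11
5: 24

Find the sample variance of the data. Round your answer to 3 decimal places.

Values: 1, 2, 3, 4, 5
n = 84, Σfx = 266, mean = 3.1667
Σfx² = 1024
Σf(x − x̄)² = Σfx² − (Σfx)²/n = 1024 − 266²/84 = 181.6667
Sample variance = 181.6667 / 83 = 2.1888

2.189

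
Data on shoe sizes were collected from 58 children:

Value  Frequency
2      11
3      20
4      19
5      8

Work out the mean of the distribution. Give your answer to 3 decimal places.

3.414

Values: 2, 3, 4, 5
Σfx = 11×2 + 20×3 + 19×4 + 8×5 = 198
n = Σf = 58
Mean = 198 / 58 = 3.4138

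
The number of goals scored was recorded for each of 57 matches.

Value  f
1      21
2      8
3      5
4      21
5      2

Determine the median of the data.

2

Cumulative frequencies: 21, 29, 34, 55, 57
n = 57, so the median is the value in position (n+1)/2 = 29.
Position 29 falls at value 2.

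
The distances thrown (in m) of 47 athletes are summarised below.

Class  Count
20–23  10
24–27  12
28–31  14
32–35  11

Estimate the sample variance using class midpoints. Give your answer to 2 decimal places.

18.65

Midpoints: 21.5, 25.5, 29.5, 33.5
n = 47, Σfm = 1302.5, mean = 27.7128
Σfm² = 36953.75
Σf(m − x̄)² = Σfm² − (Σfm)²/n = 36953.75 − 1302.5²/47 = 857.8723
Sample variance = 857.8723 / 46 = 18.6494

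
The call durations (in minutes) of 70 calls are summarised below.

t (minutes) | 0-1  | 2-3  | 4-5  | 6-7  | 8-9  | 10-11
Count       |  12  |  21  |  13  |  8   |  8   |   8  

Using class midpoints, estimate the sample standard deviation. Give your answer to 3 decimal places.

Midpoints: 0.5, 2.5, 4.5, 6.5, 8.5, 10.5
n = 70, Σfm = 321, mean = 4.5857
Σfm² = 2195.5
Σf(m − x̄)² = Σfm² − (Σfm)²/n = 2195.5 − 321²/70 = 723.4857
Sample variance = 723.4857 / 69 = 10.4853
Standard deviation = √10.4853 = 3.2381

3.238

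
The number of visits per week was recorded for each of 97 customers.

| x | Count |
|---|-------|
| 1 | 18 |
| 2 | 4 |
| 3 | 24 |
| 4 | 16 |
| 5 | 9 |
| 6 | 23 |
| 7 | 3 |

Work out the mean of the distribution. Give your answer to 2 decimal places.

3.77

Values: 1, 2, 3, 4, 5, 6, 7
Σfx = 18×1 + 4×2 + 24×3 + 16×4 + 9×5 + 23×6 + 3×7 = 366
n = Σf = 97
Mean = 366 / 97 = 3.7732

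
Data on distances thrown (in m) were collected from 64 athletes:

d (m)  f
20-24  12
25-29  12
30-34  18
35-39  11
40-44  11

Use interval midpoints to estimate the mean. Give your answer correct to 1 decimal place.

Midpoints: 22, 27, 32, 37, 42
Σfm = 12×22 + 12×27 + 18×32 + 11×37 + 11×42 = 2033
n = Σf = 64
Mean = 2033 / 64 = 31.7656

31.8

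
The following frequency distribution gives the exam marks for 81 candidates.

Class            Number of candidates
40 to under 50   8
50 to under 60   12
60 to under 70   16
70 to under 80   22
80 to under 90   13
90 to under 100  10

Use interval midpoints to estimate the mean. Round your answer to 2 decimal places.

71.17

Midpoints: 45, 55, 65, 75, 85, 95
Σfm = 8×45 + 12×55 + 16×65 + 22×75 + 13×85 + 10×95 = 5765
n = Σf = 81
Mean = 5765 / 81 = 71.1728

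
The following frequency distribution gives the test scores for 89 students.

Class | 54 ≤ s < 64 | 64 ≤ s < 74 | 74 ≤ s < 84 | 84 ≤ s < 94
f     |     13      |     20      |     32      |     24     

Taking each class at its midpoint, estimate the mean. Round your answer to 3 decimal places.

76.528

Midpoints: 59, 69, 79, 89
Σfm = 13×59 + 20×69 + 32×79 + 24×89 = 6811
n = Σf = 89
Mean = 6811 / 89 = 76.5281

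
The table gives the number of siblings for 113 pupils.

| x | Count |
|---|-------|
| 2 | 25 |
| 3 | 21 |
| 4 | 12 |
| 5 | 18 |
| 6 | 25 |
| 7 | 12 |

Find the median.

Cumulative frequencies: 25, 46, 58, 76, 101, 113
n = 113, so the median is the value in position (n+1)/2 = 57.
Position 57 falls at value 4.

4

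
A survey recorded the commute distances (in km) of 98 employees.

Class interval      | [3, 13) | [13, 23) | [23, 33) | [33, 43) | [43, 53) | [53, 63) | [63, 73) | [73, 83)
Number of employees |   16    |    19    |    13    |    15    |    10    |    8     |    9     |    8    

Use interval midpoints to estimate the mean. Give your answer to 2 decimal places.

Midpoints: 8, 18, 28, 38, 48, 58, 68, 78
Σfm = 16×8 + 19×18 + 13×28 + 15×38 + 10×48 + 8×58 + 9×68 + 8×78 = 3584
n = Σf = 98
Mean = 3584 / 98 = 36.5714

36.57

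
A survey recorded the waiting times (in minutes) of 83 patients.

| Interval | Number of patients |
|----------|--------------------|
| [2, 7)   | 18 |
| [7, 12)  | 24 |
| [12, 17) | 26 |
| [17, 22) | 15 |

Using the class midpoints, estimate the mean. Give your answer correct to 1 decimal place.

Midpoints: 4.5, 9.5, 14.5, 19.5
Σfm = 18×4.5 + 24×9.5 + 26×14.5 + 15×19.5 = 978.5
n = Σf = 83
Mean = 978.5 / 83 = 11.7892

11.8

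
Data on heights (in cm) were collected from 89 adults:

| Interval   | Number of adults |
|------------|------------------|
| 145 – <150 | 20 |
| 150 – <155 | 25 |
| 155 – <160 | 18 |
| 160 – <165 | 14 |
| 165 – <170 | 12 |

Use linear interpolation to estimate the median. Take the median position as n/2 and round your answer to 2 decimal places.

154.90

Cumulative frequencies: 20, 45, 63, 77, 89
n = 89; position = n/2 = 44.5.
This falls in the class 150 – <155: L = 150, F = 20, f = 25, h = 5.
Median ≈ 150 + ((44.5 − 20) / 25) × 5 = 154.9000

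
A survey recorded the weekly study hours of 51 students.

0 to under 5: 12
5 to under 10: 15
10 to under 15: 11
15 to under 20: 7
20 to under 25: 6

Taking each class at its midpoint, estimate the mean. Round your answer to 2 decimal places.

10.54

Midpoints: 2.5, 7.5, 12.5, 17.5, 22.5
Σfm = 12×2.5 + 15×7.5 + 11×12.5 + 7×17.5 + 6×22.5 = 537.5
n = Σf = 51
Mean = 537.5 / 51 = 10.5392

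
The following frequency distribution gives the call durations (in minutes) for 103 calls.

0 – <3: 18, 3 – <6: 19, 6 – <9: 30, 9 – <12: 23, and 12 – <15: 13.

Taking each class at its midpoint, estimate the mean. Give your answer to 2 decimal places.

Midpoints: 1.5, 4.5, 7.5, 10.5, 13.5
Σfm = 18×1.5 + 19×4.5 + 30×7.5 + 23×10.5 + 13×13.5 = 754.5
n = Σf = 103
Mean = 754.5 / 103 = 7.3252

7.33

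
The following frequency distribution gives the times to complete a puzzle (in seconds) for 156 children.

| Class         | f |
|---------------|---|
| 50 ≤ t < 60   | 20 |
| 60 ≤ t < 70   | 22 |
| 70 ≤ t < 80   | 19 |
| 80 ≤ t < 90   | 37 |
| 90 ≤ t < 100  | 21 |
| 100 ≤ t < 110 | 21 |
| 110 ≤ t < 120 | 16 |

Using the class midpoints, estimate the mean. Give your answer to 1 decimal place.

84.2

Midpoints: 55, 65, 75, 85, 95, 105, 115
Σfm = 20×55 + 22×65 + 19×75 + 37×85 + 21×95 + 21×105 + 16×115 = 13140
n = Σf = 156
Mean = 13140 / 156 = 84.2308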